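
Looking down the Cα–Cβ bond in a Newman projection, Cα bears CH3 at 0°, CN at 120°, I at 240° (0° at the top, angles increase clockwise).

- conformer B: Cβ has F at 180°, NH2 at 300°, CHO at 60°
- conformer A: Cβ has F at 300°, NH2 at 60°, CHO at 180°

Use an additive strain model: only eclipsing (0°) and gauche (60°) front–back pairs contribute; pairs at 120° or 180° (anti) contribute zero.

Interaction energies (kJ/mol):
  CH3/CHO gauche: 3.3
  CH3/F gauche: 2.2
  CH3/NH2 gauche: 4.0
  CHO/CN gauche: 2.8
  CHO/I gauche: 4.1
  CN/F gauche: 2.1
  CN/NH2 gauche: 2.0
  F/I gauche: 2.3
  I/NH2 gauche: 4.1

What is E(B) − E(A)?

+1.2 kJ/mol

B (staggered): CH3–NH2 gauche, CH3–CHO gauche, CN–F gauche, CN–CHO gauche, I–F gauche, I–NH2 gauche; 4.0 + 3.3 + 2.1 + 2.8 + 2.3 + 4.1 = 18.6 kJ/mol.
A (staggered): CH3–F gauche, CH3–NH2 gauche, CN–NH2 gauche, CN–CHO gauche, I–F gauche, I–CHO gauche; 2.2 + 4.0 + 2.0 + 2.8 + 2.3 + 4.1 = 17.4 kJ/mol.
E(B) − E(A) = 18.6 − 17.4 = +1.2 kJ/mol.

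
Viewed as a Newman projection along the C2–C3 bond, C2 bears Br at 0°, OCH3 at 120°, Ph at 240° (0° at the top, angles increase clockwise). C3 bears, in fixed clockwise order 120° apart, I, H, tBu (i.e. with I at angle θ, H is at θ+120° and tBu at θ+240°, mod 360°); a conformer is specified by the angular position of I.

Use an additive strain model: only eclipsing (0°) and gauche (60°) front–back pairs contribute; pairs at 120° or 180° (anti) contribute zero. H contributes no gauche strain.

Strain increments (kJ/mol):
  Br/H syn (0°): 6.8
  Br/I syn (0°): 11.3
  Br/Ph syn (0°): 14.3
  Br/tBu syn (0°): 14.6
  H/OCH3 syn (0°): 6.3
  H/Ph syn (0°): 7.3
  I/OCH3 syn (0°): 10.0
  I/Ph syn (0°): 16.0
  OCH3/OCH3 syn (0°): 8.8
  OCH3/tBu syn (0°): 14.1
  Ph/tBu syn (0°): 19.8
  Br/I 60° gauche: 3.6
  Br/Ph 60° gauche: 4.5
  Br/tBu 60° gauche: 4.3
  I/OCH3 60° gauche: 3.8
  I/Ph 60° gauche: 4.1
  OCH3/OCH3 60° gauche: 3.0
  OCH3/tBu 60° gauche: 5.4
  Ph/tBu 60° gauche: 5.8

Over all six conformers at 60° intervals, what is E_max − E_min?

I at 0° (eclipsed): Br–I eclipsed, OCH3–H eclipsed, Ph–tBu eclipsed; 11.3 + 6.3 + 19.8 = 37.4 kJ/mol.
I at 60° (staggered): Br–I gauche, Br–tBu gauche, OCH3–I gauche, Ph–tBu gauche; 3.6 + 4.3 + 3.8 + 5.8 = 17.5 kJ/mol.
I at 120° (eclipsed): Br–tBu eclipsed, OCH3–I eclipsed, Ph–H eclipsed; 14.6 + 10.0 + 7.3 = 31.9 kJ/mol.
I at 180° (staggered): Br–tBu gauche, OCH3–I gauche, OCH3–tBu gauche, Ph–I gauche; 4.3 + 3.8 + 5.4 + 4.1 = 17.6 kJ/mol.
I at 240° (eclipsed): Br–H eclipsed, OCH3–tBu eclipsed, Ph–I eclipsed; 6.8 + 14.1 + 16.0 = 36.9 kJ/mol.
I at 300° (staggered): Br–I gauche, OCH3–tBu gauche, Ph–I gauche, Ph–tBu gauche; 3.6 + 5.4 + 4.1 + 5.8 = 18.9 kJ/mol.
Max at 0° (37.4 kJ/mol), min at 60° (17.5 kJ/mol); barrier = 19.9 kJ/mol.

19.9 kJ/mol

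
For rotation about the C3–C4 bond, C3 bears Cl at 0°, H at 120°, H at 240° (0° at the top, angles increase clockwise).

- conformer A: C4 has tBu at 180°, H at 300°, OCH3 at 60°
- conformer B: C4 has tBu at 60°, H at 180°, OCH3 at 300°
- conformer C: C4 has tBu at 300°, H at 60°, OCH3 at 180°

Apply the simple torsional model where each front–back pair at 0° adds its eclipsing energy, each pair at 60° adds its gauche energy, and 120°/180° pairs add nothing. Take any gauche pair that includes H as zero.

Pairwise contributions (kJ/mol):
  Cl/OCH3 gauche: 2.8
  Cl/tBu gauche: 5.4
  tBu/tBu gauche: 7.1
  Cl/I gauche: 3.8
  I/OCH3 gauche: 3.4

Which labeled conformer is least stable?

B

A (staggered): Cl(0°)/OCH3(60°) gauche 2.8 → 2.8 kJ/mol.
B (staggered): Cl(0°)/tBu(60°) gauche 5.4; Cl(0°)/OCH3(300°) gauche 2.8 → 8.2 kJ/mol.
C (staggered): Cl(0°)/tBu(300°) gauche 5.4 → 5.4 kJ/mol.
B has the highest total (8.2 kJ/mol).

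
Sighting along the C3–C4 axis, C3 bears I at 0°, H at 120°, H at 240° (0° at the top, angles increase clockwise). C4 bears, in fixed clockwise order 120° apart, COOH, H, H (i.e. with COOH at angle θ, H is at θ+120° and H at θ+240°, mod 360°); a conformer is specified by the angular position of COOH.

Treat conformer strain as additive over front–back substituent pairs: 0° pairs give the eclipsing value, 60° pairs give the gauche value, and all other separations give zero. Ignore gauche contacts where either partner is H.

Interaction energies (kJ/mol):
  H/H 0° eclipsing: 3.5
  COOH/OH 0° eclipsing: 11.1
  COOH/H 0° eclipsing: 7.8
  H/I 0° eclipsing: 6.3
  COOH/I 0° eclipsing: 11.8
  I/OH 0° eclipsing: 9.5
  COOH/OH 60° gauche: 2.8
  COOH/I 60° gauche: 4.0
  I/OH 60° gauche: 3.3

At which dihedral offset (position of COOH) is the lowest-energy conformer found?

180°

COOH at 0° is eclipsed. I at 0° is eclipsed with COOH at 0° (11.8); H at 120° is eclipsed with H at 120° (3.5); H at 240° is eclipsed with H at 240° (3.5). Total 18.8 kJ/mol.
COOH at 60° is staggered. I at 0° is gauche with COOH at 60° (4.0). Total 4.0 kJ/mol.
COOH at 120° is eclipsed. I at 0° is eclipsed with H at 0° (6.3); H at 120° is eclipsed with COOH at 120° (7.8); H at 240° is eclipsed with H at 240° (3.5). Total 17.6 kJ/mol.
COOH at 180° (staggered): no non-H gauche contacts → 0.0 kJ/mol.
COOH at 240° is eclipsed. I at 0° is eclipsed with H at 0° (6.3); H at 120° is eclipsed with H at 120° (3.5); H at 240° is eclipsed with COOH at 240° (7.8). Total 17.6 kJ/mol.
COOH at 300° is staggered. I at 0° is gauche with COOH at 300° (4.0). Total 4.0 kJ/mol.
The minimum (0.0 kJ/mol) occurs with COOH at 180°.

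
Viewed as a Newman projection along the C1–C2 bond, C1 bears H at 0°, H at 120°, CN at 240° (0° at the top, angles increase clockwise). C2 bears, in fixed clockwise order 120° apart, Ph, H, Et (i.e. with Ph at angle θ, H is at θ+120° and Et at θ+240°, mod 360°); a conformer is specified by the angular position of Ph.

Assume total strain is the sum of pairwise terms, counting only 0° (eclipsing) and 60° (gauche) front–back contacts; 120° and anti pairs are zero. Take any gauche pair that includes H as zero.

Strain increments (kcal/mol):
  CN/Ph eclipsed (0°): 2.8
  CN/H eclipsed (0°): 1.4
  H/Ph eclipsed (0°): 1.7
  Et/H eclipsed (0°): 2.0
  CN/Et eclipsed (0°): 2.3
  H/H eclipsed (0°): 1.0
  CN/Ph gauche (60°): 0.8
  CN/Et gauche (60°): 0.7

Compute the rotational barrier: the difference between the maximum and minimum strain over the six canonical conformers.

5.1 kcal/mol

Ph at 0° (eclipsed): H–Ph eclipsed, H–H eclipsed, CN–Et eclipsed; 1.7 + 1.0 + 2.3 = 5.0 kcal/mol.
Ph at 60° (staggered): CN–Et gauche; 0.7 = 0.7 kcal/mol.
Ph at 120° (eclipsed): H–Et eclipsed, H–Ph eclipsed, CN–H eclipsed; 2.0 + 1.7 + 1.4 = 5.1 kcal/mol.
Ph at 180° (staggered): CN–Ph gauche; 0.8 = 0.8 kcal/mol.
Ph at 240° (eclipsed): H–H eclipsed, H–Et eclipsed, CN–Ph eclipsed; 1.0 + 2.0 + 2.8 = 5.8 kcal/mol.
Ph at 300° (staggered): CN–Ph gauche, CN–Et gauche; 0.8 + 0.7 = 1.5 kcal/mol.
Max at 240° (5.8 kcal/mol), min at 60° (0.7 kcal/mol); barrier = 5.1 kcal/mol.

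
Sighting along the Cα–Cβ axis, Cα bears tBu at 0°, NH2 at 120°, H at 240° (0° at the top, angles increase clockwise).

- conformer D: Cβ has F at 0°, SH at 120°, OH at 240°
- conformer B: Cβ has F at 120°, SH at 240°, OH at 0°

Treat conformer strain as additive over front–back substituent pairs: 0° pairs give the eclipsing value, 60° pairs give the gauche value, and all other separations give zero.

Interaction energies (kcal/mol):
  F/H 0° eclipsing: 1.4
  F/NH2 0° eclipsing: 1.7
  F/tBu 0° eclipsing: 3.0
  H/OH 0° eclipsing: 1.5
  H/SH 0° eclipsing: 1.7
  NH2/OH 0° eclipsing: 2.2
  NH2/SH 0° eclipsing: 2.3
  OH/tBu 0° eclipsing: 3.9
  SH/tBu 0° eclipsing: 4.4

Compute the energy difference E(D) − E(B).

D (eclipsed): tBu–F eclipsed, NH2–SH eclipsed, H–OH eclipsed; 3.0 + 2.3 + 1.5 = 6.8 kcal/mol.
B (eclipsed): tBu–OH eclipsed, NH2–F eclipsed, H–SH eclipsed; 3.9 + 1.7 + 1.7 = 7.3 kcal/mol.
E(D) − E(B) = 6.8 − 7.3 = -0.5 kcal/mol.

-0.5 kcal/mol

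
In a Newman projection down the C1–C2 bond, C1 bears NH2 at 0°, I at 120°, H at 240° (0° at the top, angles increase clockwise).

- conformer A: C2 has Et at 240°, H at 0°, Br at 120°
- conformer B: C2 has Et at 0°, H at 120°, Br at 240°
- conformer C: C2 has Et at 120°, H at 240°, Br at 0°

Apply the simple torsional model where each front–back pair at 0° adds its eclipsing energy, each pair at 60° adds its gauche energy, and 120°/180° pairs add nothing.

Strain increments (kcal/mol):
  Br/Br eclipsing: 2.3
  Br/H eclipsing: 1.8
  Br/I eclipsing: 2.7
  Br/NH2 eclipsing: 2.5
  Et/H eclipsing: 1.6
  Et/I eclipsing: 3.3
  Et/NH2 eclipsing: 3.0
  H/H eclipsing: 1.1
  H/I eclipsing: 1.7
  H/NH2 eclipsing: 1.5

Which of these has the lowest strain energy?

A (eclipsed): NH2–H eclipsed, I–Br eclipsed, H–Et eclipsed; 1.5 + 2.7 + 1.6 = 5.8 kcal/mol.
B (eclipsed): NH2–Et eclipsed, I–H eclipsed, H–Br eclipsed; 3.0 + 1.7 + 1.8 = 6.5 kcal/mol.
C (eclipsed): NH2–Br eclipsed, I–Et eclipsed, H–H eclipsed; 2.5 + 3.3 + 1.1 = 6.9 kcal/mol.
A has the lowest total (5.8 kcal/mol).

A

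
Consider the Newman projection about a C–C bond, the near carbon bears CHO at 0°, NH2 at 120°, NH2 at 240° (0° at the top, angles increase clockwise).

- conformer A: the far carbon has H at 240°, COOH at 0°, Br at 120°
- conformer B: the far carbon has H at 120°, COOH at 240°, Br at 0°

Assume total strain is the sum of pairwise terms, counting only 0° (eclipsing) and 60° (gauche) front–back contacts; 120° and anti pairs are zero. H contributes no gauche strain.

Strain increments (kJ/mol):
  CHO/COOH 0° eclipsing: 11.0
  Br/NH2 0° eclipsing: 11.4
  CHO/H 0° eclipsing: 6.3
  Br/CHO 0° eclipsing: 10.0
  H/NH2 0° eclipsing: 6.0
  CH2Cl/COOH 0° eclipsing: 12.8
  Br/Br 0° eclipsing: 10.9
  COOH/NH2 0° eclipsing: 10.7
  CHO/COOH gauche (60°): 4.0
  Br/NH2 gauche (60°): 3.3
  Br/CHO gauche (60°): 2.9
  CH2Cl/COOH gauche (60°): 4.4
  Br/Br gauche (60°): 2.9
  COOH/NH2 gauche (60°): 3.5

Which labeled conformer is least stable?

A

A (eclipsed): CHO(0°)/COOH(0°) eclipsed 11.0; NH2(120°)/Br(120°) eclipsed 11.4; NH2(240°)/H(240°) eclipsed 6.0 → 28.4 kJ/mol.
B (eclipsed): CHO(0°)/Br(0°) eclipsed 10.0; NH2(120°)/H(120°) eclipsed 6.0; NH2(240°)/COOH(240°) eclipsed 10.7 → 26.7 kJ/mol.
A has the highest total (28.4 kJ/mol).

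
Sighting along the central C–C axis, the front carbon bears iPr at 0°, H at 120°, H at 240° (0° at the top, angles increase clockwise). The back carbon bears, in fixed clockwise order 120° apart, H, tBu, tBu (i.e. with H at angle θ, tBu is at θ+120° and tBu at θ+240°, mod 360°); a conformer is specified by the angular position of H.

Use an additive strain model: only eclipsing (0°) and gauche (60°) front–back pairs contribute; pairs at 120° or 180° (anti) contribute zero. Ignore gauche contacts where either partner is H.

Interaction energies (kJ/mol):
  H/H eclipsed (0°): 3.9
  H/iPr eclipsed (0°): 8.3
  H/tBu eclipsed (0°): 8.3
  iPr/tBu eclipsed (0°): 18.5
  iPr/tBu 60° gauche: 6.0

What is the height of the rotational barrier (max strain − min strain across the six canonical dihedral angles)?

H at 0° (eclipsed): iPr(0°)/H(0°) eclipsed 8.3; H(120°)/tBu(120°) eclipsed 8.3; H(240°)/tBu(240°) eclipsed 8.3 → 24.9 kJ/mol.
H at 60° (staggered): iPr(0°)/tBu(300°) gauche 6.0 → 6.0 kJ/mol.
H at 120° (eclipsed): iPr(0°)/tBu(0°) eclipsed 18.5; H(120°)/H(120°) eclipsed 3.9; H(240°)/tBu(240°) eclipsed 8.3 → 30.7 kJ/mol.
H at 180° (staggered): iPr(0°)/tBu(300°) gauche 6.0; iPr(0°)/tBu(60°) gauche 6.0 → 12.0 kJ/mol.
H at 240° (eclipsed): iPr(0°)/tBu(0°) eclipsed 18.5; H(120°)/tBu(120°) eclipsed 8.3; H(240°)/H(240°) eclipsed 3.9 → 30.7 kJ/mol.
H at 300° (staggered): iPr(0°)/tBu(60°) gauche 6.0 → 6.0 kJ/mol.
Max at 120° (30.7 kJ/mol), min at 60° (6.0 kJ/mol); barrier = 24.7 kJ/mol.

24.7 kJ/mol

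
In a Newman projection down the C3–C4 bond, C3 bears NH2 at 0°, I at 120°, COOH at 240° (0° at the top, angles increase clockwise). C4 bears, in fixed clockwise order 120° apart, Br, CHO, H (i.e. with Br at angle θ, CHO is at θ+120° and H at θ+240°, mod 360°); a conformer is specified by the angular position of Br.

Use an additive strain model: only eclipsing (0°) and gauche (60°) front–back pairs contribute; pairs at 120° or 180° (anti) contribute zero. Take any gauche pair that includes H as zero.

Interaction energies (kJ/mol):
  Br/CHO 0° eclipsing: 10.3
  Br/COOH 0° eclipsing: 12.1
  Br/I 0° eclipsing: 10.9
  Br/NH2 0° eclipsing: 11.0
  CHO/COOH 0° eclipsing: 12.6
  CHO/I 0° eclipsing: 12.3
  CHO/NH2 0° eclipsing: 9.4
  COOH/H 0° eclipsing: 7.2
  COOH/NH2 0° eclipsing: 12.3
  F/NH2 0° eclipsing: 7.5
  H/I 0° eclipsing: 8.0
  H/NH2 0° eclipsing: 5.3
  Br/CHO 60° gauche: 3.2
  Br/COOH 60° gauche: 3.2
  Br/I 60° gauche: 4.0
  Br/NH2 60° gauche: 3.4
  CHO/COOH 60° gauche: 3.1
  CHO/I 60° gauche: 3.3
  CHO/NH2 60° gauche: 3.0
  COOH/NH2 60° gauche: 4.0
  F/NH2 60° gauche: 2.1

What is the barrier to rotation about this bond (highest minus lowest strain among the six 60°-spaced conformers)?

17.6 kJ/mol

Br at 0° (eclipsed): NH2–Br eclipsed, I–CHO eclipsed, COOH–H eclipsed; 11.0 + 12.3 + 7.2 = 30.5 kJ/mol.
Br at 60° (staggered): NH2–Br gauche, I–Br gauche, I–CHO gauche, COOH–CHO gauche; 3.4 + 4.0 + 3.3 + 3.1 = 13.8 kJ/mol.
Br at 120° (eclipsed): NH2–H eclipsed, I–Br eclipsed, COOH–CHO eclipsed; 5.3 + 10.9 + 12.6 = 28.8 kJ/mol.
Br at 180° (staggered): NH2–CHO gauche, I–Br gauche, COOH–Br gauche, COOH–CHO gauche; 3.0 + 4.0 + 3.2 + 3.1 = 13.3 kJ/mol.
Br at 240° (eclipsed): NH2–CHO eclipsed, I–H eclipsed, COOH–Br eclipsed; 9.4 + 8.0 + 12.1 = 29.5 kJ/mol.
Br at 300° (staggered): NH2–Br gauche, NH2–CHO gauche, I–CHO gauche, COOH–Br gauche; 3.4 + 3.0 + 3.3 + 3.2 = 12.9 kJ/mol.
Max at 0° (30.5 kJ/mol), min at 300° (12.9 kJ/mol); barrier = 17.6 kJ/mol.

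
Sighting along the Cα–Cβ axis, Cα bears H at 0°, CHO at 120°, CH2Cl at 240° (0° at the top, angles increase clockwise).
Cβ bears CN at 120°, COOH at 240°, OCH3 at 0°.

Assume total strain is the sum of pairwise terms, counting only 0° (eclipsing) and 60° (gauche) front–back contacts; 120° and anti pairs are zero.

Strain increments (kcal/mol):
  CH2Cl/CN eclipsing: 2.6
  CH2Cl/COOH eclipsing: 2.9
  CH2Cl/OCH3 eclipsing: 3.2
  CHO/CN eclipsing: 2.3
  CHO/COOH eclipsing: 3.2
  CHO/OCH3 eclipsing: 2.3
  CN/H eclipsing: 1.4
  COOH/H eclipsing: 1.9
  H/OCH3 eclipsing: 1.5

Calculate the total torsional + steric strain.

This conformer (eclipsed): H–OCH3 eclipsed, CHO–CN eclipsed, CH2Cl–COOH eclipsed; 1.5 + 2.3 + 2.9 = 6.7 kcal/mol.

6.7 kcal/mol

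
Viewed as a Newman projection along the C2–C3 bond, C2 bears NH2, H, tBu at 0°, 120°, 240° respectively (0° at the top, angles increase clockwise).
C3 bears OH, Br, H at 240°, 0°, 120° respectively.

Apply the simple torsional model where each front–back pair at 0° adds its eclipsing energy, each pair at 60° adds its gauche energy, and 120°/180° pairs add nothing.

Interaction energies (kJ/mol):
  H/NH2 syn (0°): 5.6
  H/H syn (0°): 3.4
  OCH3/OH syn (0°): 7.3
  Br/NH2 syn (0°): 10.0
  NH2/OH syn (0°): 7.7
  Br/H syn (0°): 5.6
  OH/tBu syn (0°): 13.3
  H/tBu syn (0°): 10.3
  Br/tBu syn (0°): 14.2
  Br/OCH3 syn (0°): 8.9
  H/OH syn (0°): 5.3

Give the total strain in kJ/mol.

This conformer is eclipsed. NH2 at 0° is eclipsed with Br at 0° (10.0); H at 120° is eclipsed with H at 120° (3.4); tBu at 240° is eclipsed with OH at 240° (13.3). Total 26.7 kJ/mol.

26.7 kJ/mol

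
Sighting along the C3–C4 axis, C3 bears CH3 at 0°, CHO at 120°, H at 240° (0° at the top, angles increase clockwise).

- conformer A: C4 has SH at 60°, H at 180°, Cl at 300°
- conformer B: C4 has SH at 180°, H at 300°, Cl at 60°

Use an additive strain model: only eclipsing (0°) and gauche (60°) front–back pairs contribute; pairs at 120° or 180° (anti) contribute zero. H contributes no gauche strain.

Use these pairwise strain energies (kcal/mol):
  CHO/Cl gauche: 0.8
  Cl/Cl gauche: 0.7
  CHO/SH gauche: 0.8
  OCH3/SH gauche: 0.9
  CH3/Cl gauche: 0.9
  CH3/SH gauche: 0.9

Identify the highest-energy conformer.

A (staggered): CH3–SH gauche, CH3–Cl gauche, CHO–SH gauche; 0.9 + 0.9 + 0.8 = 2.6 kcal/mol.
B (staggered): CH3–Cl gauche, CHO–SH gauche, CHO–Cl gauche; 0.9 + 0.8 + 0.8 = 2.5 kcal/mol.
A has the highest total (2.6 kcal/mol).

A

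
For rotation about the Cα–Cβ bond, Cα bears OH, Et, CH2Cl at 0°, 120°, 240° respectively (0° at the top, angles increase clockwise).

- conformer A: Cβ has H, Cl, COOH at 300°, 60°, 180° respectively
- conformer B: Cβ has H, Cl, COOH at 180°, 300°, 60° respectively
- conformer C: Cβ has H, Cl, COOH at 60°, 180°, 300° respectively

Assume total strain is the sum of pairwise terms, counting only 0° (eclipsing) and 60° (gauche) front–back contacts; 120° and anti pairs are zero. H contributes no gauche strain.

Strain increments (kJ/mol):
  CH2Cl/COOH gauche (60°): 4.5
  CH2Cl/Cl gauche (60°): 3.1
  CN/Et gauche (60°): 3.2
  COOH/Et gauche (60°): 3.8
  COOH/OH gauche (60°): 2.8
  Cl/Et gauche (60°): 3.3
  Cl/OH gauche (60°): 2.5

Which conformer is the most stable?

B

A (staggered): OH(0°)/Cl(60°) gauche 2.5; Et(120°)/Cl(60°) gauche 3.3; Et(120°)/COOH(180°) gauche 3.8; CH2Cl(240°)/COOH(180°) gauche 4.5 → 14.1 kJ/mol.
B (staggered): OH(0°)/Cl(300°) gauche 2.5; OH(0°)/COOH(60°) gauche 2.8; Et(120°)/COOH(60°) gauche 3.8; CH2Cl(240°)/Cl(300°) gauche 3.1 → 12.2 kJ/mol.
C (staggered): OH(0°)/COOH(300°) gauche 2.8; Et(120°)/Cl(180°) gauche 3.3; CH2Cl(240°)/Cl(180°) gauche 3.1; CH2Cl(240°)/COOH(300°) gauche 4.5 → 13.7 kJ/mol.
B has the lowest total (12.2 kJ/mol).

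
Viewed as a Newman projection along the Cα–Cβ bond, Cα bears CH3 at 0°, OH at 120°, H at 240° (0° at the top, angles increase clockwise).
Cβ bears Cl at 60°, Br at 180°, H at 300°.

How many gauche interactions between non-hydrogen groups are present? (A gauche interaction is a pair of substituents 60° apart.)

3

Non-H gauche pairs: CH3(0°)/Cl(60°); OH(120°)/Cl(60°); OH(120°)/Br(180°) — 3 interactions.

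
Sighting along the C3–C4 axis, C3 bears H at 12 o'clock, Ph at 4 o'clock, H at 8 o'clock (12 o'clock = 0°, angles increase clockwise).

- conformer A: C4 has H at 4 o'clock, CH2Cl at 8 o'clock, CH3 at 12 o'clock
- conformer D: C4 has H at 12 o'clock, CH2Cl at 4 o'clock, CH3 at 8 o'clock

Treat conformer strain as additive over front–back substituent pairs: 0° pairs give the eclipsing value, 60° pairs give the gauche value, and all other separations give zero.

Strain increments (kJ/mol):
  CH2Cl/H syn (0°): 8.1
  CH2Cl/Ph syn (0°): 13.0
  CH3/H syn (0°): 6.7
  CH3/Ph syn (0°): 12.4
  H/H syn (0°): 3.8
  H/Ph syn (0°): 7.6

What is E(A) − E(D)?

A (eclipsed): H(0°)/CH3(0°) eclipsed 6.7; Ph(120°)/H(120°) eclipsed 7.6; H(240°)/CH2Cl(240°) eclipsed 8.1 → 22.4 kJ/mol.
D (eclipsed): H(0°)/H(0°) eclipsed 3.8; Ph(120°)/CH2Cl(120°) eclipsed 13.0; H(240°)/CH3(240°) eclipsed 6.7 → 23.5 kJ/mol.
E(A) − E(D) = 22.4 − 23.5 = -1.1 kJ/mol.

-1.1 kJ/mol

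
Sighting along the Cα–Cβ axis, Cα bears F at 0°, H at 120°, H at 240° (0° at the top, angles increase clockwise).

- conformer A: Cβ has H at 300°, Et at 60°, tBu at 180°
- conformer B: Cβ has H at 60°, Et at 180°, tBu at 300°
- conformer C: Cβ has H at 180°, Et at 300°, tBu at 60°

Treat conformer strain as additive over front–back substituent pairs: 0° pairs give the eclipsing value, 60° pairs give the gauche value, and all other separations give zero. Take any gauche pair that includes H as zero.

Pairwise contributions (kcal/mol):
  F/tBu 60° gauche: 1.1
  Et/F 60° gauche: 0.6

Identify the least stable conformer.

A (staggered): F–Et gauche; 0.6 = 0.6 kcal/mol.
B (staggered): F–tBu gauche; 1.1 = 1.1 kcal/mol.
C (staggered): F–Et gauche, F–tBu gauche; 0.6 + 1.1 = 1.7 kcal/mol.
C has the highest total (1.7 kcal/mol).

C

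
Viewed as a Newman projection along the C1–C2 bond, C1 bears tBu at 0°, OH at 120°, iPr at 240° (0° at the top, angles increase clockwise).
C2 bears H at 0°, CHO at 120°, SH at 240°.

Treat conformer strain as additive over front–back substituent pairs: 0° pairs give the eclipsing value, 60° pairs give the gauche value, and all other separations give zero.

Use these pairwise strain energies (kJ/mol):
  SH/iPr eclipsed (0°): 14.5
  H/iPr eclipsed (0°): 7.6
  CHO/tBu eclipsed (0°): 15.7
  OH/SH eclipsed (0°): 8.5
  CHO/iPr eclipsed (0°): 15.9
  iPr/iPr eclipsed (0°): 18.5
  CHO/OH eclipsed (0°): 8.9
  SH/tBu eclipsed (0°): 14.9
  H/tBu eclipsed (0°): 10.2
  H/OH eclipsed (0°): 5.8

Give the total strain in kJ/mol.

33.6 kJ/mol

This conformer is eclipsed. tBu at 0° is eclipsed with H at 0° (10.2); OH at 120° is eclipsed with CHO at 120° (8.9); iPr at 240° is eclipsed with SH at 240° (14.5). Total 33.6 kJ/mol.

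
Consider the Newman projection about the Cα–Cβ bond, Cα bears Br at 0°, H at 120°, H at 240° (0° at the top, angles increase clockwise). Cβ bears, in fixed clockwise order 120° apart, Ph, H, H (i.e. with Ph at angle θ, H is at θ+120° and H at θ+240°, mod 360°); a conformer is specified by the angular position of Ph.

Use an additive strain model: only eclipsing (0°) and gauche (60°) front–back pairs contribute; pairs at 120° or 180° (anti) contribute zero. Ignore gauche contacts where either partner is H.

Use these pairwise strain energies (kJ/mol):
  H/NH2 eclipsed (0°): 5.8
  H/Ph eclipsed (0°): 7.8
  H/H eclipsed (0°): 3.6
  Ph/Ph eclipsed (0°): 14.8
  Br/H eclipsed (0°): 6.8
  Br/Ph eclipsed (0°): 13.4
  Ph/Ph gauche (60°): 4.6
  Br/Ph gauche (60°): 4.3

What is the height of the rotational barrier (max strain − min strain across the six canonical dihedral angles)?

Ph at 0° is eclipsed. Br at 0° is eclipsed with Ph at 0° (13.4); H at 120° is eclipsed with H at 120° (3.6); H at 240° is eclipsed with H at 240° (3.6). Total 20.6 kJ/mol.
Ph at 60° is staggered. Br at 0° is gauche with Ph at 60° (4.3). Total 4.3 kJ/mol.
Ph at 120° is eclipsed. Br at 0° is eclipsed with H at 0° (6.8); H at 120° is eclipsed with Ph at 120° (7.8); H at 240° is eclipsed with H at 240° (3.6). Total 18.2 kJ/mol.
Ph at 180° (staggered): no non-H gauche contacts → 0.0 kJ/mol.
Ph at 240° is eclipsed. Br at 0° is eclipsed with H at 0° (6.8); H at 120° is eclipsed with H at 120° (3.6); H at 240° is eclipsed with Ph at 240° (7.8). Total 18.2 kJ/mol.
Ph at 300° is staggered. Br at 0° is gauche with Ph at 300° (4.3). Total 4.3 kJ/mol.
Max at 0° (20.6 kJ/mol), min at 180° (0.0 kJ/mol); barrier = 20.6 kJ/mol.

20.6 kJ/mol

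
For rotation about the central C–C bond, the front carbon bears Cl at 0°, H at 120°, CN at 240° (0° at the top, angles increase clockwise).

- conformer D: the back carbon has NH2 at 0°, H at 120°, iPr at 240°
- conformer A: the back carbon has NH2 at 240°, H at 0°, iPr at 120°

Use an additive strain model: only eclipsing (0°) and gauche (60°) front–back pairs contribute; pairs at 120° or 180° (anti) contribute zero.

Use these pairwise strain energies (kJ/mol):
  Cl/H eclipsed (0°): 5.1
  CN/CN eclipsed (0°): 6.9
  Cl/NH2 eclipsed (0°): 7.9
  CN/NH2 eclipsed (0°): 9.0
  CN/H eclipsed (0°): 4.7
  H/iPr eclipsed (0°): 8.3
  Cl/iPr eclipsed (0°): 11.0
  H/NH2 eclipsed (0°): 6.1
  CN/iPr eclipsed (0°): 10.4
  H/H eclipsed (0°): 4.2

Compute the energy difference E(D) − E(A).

D is eclipsed. Cl at 0° is eclipsed with NH2 at 0° (7.9); H at 120° is eclipsed with H at 120° (4.2); CN at 240° is eclipsed with iPr at 240° (10.4). Total 22.5 kJ/mol.
A is eclipsed. Cl at 0° is eclipsed with H at 0° (5.1); H at 120° is eclipsed with iPr at 120° (8.3); CN at 240° is eclipsed with NH2 at 240° (9.0). Total 22.4 kJ/mol.
E(D) − E(A) = 22.5 − 22.4 = +0.1 kJ/mol.

+0.1 kJ/mol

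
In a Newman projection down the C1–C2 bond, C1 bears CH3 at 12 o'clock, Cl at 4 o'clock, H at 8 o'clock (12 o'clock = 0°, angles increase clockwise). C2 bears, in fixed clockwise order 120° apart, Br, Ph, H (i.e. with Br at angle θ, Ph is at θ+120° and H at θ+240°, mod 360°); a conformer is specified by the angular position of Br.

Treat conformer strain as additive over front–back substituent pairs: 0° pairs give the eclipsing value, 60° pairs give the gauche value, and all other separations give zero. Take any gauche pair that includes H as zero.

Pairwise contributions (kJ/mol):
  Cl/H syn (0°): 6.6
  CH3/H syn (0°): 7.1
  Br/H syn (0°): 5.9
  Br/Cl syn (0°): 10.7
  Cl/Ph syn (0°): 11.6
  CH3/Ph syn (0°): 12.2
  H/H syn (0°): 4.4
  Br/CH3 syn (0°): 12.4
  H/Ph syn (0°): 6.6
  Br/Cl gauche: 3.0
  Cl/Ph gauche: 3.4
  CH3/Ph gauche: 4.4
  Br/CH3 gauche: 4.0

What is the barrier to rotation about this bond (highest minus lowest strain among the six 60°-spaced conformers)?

Br at 0° is eclipsed. CH3 at 0° is eclipsed with Br at 0° (12.4); Cl at 120° is eclipsed with Ph at 120° (11.6); H at 240° is eclipsed with H at 240° (4.4). Total 28.4 kJ/mol.
Br at 60° is staggered. CH3 at 0° is gauche with Br at 60° (4.0); Cl at 120° is gauche with Br at 60° (3.0); Cl at 120° is gauche with Ph at 180° (3.4). Total 10.4 kJ/mol.
Br at 120° is eclipsed. CH3 at 0° is eclipsed with H at 0° (7.1); Cl at 120° is eclipsed with Br at 120° (10.7); H at 240° is eclipsed with Ph at 240° (6.6). Total 24.4 kJ/mol.
Br at 180° is staggered. CH3 at 0° is gauche with Ph at 300° (4.4); Cl at 120° is gauche with Br at 180° (3.0). Total 7.4 kJ/mol.
Br at 240° is eclipsed. CH3 at 0° is eclipsed with Ph at 0° (12.2); Cl at 120° is eclipsed with H at 120° (6.6); H at 240° is eclipsed with Br at 240° (5.9). Total 24.7 kJ/mol.
Br at 300° is staggered. CH3 at 0° is gauche with Br at 300° (4.0); CH3 at 0° is gauche with Ph at 60° (4.4); Cl at 120° is gauche with Ph at 60° (3.4). Total 11.8 kJ/mol.
Max at 0° (28.4 kJ/mol), min at 180° (7.4 kJ/mol); barrier = 21.0 kJ/mol.

21.0 kJ/mol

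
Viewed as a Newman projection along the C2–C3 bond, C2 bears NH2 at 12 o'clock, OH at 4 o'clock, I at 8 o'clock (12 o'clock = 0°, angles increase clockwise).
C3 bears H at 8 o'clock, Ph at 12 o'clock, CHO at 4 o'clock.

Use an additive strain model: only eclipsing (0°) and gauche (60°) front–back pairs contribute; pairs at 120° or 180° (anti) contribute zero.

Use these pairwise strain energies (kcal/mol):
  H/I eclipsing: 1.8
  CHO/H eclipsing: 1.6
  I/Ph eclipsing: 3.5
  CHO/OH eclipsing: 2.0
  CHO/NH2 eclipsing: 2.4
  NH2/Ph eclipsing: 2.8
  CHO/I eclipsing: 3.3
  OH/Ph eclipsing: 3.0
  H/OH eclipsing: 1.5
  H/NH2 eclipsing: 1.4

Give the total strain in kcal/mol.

6.6 kcal/mol

This conformer (eclipsed): NH2(0°)/Ph(0°) eclipsed 2.8; OH(120°)/CHO(120°) eclipsed 2.0; I(240°)/H(240°) eclipsed 1.8 → 6.6 kcal/mol.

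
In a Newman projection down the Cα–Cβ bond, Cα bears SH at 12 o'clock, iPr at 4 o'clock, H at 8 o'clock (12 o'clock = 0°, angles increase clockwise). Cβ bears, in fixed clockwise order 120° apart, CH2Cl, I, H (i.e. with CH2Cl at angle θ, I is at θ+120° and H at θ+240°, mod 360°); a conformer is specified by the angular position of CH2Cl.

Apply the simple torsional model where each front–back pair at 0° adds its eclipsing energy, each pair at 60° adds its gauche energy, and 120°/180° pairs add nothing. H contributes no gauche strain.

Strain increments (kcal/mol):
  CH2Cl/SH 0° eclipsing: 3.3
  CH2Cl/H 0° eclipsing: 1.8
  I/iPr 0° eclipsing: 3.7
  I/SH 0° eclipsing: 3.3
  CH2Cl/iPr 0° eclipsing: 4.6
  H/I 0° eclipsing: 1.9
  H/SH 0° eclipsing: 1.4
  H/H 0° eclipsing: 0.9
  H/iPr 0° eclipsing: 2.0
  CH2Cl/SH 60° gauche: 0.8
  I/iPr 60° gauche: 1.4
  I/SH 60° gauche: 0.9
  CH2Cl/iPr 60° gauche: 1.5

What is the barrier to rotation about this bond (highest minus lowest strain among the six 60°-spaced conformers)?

CH2Cl at 0° (eclipsed): SH–CH2Cl eclipsed, iPr–I eclipsed, H–H eclipsed; 3.3 + 3.7 + 0.9 = 7.9 kcal/mol.
CH2Cl at 60° (staggered): SH–CH2Cl gauche, iPr–CH2Cl gauche, iPr–I gauche; 0.8 + 1.5 + 1.4 = 3.7 kcal/mol.
CH2Cl at 120° (eclipsed): SH–H eclipsed, iPr–CH2Cl eclipsed, H–I eclipsed; 1.4 + 4.6 + 1.9 = 7.9 kcal/mol.
CH2Cl at 180° (staggered): SH–I gauche, iPr–CH2Cl gauche; 0.9 + 1.5 = 2.4 kcal/mol.
CH2Cl at 240° (eclipsed): SH–I eclipsed, iPr–H eclipsed, H–CH2Cl eclipsed; 3.3 + 2.0 + 1.8 = 7.1 kcal/mol.
CH2Cl at 300° (staggered): SH–CH2Cl gauche, SH–I gauche, iPr–I gauche; 0.8 + 0.9 + 1.4 = 3.1 kcal/mol.
Max at 0° (7.9 kcal/mol), min at 180° (2.4 kcal/mol); barrier = 5.5 kcal/mol.

5.5 kcal/mol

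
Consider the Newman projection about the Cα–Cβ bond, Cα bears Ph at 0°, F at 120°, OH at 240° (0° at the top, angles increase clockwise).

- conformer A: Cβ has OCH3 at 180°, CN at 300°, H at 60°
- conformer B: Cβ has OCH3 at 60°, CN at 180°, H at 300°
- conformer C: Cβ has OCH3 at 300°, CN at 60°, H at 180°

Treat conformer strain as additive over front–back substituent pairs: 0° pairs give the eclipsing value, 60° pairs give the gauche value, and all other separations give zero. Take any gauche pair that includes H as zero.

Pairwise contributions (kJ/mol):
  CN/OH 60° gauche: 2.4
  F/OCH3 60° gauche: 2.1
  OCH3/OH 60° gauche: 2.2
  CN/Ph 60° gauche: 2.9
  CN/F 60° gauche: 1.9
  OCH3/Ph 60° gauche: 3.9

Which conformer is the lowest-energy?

A

A (staggered): Ph(0°)/CN(300°) gauche 2.9; F(120°)/OCH3(180°) gauche 2.1; OH(240°)/OCH3(180°) gauche 2.2; OH(240°)/CN(300°) gauche 2.4 → 9.6 kJ/mol.
B (staggered): Ph(0°)/OCH3(60°) gauche 3.9; F(120°)/OCH3(60°) gauche 2.1; F(120°)/CN(180°) gauche 1.9; OH(240°)/CN(180°) gauche 2.4 → 10.3 kJ/mol.
C (staggered): Ph(0°)/OCH3(300°) gauche 3.9; Ph(0°)/CN(60°) gauche 2.9; F(120°)/CN(60°) gauche 1.9; OH(240°)/OCH3(300°) gauche 2.2 → 10.9 kJ/mol.
A has the lowest total (9.6 kJ/mol).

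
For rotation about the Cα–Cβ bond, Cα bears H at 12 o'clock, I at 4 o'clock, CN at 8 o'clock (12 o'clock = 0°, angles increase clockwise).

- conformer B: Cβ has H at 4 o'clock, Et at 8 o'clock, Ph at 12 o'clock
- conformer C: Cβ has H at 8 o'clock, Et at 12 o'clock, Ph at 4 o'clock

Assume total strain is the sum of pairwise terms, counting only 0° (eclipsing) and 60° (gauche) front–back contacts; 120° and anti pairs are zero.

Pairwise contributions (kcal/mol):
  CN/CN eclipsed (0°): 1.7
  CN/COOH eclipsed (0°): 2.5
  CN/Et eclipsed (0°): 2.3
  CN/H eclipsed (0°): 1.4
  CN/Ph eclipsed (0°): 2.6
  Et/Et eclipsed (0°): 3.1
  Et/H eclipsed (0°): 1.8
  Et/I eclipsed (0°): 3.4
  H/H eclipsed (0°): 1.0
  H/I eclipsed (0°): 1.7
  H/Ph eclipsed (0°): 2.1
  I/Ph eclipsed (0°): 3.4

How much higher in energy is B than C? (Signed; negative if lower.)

-0.5 kcal/mol

B (eclipsed): H–Ph eclipsed, I–H eclipsed, CN–Et eclipsed; 2.1 + 1.7 + 2.3 = 6.1 kcal/mol.
C (eclipsed): H–Et eclipsed, I–Ph eclipsed, CN–H eclipsed; 1.8 + 3.4 + 1.4 = 6.6 kcal/mol.
E(B) − E(C) = 6.1 − 6.6 = -0.5 kcal/mol.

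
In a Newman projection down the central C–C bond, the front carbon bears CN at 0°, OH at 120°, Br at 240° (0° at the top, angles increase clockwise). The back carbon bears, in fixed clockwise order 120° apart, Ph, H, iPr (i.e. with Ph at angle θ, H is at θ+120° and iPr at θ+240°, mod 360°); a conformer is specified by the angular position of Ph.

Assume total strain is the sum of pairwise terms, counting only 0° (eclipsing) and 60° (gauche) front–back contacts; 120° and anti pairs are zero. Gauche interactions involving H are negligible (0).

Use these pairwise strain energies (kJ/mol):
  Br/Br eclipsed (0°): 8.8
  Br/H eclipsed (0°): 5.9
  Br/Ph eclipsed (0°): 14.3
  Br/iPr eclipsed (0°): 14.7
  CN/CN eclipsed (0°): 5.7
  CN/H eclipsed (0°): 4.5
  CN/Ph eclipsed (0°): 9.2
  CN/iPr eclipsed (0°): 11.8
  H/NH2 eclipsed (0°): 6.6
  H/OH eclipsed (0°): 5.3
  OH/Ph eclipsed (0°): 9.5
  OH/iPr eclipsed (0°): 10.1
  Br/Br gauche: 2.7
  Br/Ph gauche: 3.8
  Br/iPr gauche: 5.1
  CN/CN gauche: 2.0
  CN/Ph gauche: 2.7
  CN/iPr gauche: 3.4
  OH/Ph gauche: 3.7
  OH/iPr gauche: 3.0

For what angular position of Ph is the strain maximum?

0°

Ph at 0° (eclipsed): CN–Ph eclipsed, OH–H eclipsed, Br–iPr eclipsed; 9.2 + 5.3 + 14.7 = 29.2 kJ/mol.
Ph at 60° (staggered): CN–Ph gauche, CN–iPr gauche, OH–Ph gauche, Br–iPr gauche; 2.7 + 3.4 + 3.7 + 5.1 = 14.9 kJ/mol.
Ph at 120° (eclipsed): CN–iPr eclipsed, OH–Ph eclipsed, Br–H eclipsed; 11.8 + 9.5 + 5.9 = 27.2 kJ/mol.
Ph at 180° (staggered): CN–iPr gauche, OH–Ph gauche, OH–iPr gauche, Br–Ph gauche; 3.4 + 3.7 + 3.0 + 3.8 = 13.9 kJ/mol.
Ph at 240° (eclipsed): CN–H eclipsed, OH–iPr eclipsed, Br–Ph eclipsed; 4.5 + 10.1 + 14.3 = 28.9 kJ/mol.
Ph at 300° (staggered): CN–Ph gauche, OH–iPr gauche, Br–Ph gauche, Br–iPr gauche; 2.7 + 3.0 + 3.8 + 5.1 = 14.6 kJ/mol.
The maximum (29.2 kJ/mol) occurs with Ph at 0°.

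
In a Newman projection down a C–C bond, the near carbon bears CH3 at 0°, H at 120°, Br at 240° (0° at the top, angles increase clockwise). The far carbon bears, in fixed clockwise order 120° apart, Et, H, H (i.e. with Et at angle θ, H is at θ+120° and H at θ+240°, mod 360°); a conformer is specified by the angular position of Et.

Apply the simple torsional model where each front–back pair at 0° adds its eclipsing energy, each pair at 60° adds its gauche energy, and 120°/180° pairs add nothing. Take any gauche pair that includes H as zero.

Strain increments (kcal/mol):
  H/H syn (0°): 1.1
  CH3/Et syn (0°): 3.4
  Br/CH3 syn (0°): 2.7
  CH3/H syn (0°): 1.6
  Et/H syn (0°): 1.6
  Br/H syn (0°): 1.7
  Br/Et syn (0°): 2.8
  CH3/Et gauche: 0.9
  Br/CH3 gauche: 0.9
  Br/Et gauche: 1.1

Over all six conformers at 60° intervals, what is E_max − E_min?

Et at 0° (eclipsed): CH3(0°)/Et(0°) eclipsed 3.4; H(120°)/H(120°) eclipsed 1.1; Br(240°)/H(240°) eclipsed 1.7 → 6.2 kcal/mol.
Et at 60° (staggered): CH3(0°)/Et(60°) gauche 0.9 → 0.9 kcal/mol.
Et at 120° (eclipsed): CH3(0°)/H(0°) eclipsed 1.6; H(120°)/Et(120°) eclipsed 1.6; Br(240°)/H(240°) eclipsed 1.7 → 4.9 kcal/mol.
Et at 180° (staggered): Br(240°)/Et(180°) gauche 1.1 → 1.1 kcal/mol.
Et at 240° (eclipsed): CH3(0°)/H(0°) eclipsed 1.6; H(120°)/H(120°) eclipsed 1.1; Br(240°)/Et(240°) eclipsed 2.8 → 5.5 kcal/mol.
Et at 300° (staggered): CH3(0°)/Et(300°) gauche 0.9; Br(240°)/Et(300°) gauche 1.1 → 2.0 kcal/mol.
Max at 0° (6.2 kcal/mol), min at 60° (0.9 kcal/mol); barrier = 5.3 kcal/mol.

5.3 kcal/mol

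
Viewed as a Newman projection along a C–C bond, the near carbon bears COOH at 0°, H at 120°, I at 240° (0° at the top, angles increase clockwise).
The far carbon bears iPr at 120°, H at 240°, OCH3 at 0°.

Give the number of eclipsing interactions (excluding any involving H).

Non-H eclipsing pairs: COOH(0°)/OCH3(0°) — 1 interaction.

1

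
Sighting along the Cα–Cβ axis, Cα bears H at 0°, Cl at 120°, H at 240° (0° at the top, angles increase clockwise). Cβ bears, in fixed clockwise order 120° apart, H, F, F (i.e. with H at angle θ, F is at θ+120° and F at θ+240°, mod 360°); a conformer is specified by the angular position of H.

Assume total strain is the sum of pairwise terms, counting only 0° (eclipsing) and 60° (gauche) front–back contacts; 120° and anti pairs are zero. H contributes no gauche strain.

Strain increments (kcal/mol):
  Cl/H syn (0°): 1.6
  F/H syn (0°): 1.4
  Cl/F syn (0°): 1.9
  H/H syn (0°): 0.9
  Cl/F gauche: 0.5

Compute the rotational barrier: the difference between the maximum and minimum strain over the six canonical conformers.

3.9 kcal/mol

H at 0° (eclipsed): H(0°)/H(0°) eclipsed 0.9; Cl(120°)/F(120°) eclipsed 1.9; H(240°)/F(240°) eclipsed 1.4 → 4.2 kcal/mol.
H at 60° (staggered): Cl(120°)/F(180°) gauche 0.5 → 0.5 kcal/mol.
H at 120° (eclipsed): H(0°)/F(0°) eclipsed 1.4; Cl(120°)/H(120°) eclipsed 1.6; H(240°)/F(240°) eclipsed 1.4 → 4.4 kcal/mol.
H at 180° (staggered): Cl(120°)/F(60°) gauche 0.5 → 0.5 kcal/mol.
H at 240° (eclipsed): H(0°)/F(0°) eclipsed 1.4; Cl(120°)/F(120°) eclipsed 1.9; H(240°)/H(240°) eclipsed 0.9 → 4.2 kcal/mol.
H at 300° (staggered): Cl(120°)/F(60°) gauche 0.5; Cl(120°)/F(180°) gauche 0.5 → 1.0 kcal/mol.
Max at 120° (4.4 kcal/mol), min at 60° (0.5 kcal/mol); barrier = 3.9 kcal/mol.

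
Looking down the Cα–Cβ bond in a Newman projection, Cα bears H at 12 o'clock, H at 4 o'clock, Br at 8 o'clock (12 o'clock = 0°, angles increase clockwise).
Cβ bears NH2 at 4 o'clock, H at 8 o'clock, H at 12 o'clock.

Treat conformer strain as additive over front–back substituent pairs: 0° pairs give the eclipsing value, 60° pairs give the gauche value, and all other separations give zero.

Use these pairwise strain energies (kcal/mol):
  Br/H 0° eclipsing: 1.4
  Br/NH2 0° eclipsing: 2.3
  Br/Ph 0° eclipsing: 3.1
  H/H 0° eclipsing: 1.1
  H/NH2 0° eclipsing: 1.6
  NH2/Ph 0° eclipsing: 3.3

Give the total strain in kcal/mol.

4.1 kcal/mol

This conformer (eclipsed): H(0°)/H(0°) eclipsed 1.1; H(120°)/NH2(120°) eclipsed 1.6; Br(240°)/H(240°) eclipsed 1.4 → 4.1 kcal/mol.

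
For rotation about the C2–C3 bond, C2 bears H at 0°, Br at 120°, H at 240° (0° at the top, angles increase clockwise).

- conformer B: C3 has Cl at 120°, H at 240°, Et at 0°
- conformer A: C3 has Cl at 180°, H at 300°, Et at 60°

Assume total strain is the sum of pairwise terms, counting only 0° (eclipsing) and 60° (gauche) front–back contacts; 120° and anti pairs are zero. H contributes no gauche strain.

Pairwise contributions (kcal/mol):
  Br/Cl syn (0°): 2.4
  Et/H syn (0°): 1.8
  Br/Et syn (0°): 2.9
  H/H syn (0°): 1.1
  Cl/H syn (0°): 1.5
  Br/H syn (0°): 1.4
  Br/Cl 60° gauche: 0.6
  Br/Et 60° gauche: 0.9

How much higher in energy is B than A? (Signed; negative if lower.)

+3.8 kcal/mol

B (eclipsed): H–Et eclipsed, Br–Cl eclipsed, H–H eclipsed; 1.8 + 2.4 + 1.1 = 5.3 kcal/mol.
A (staggered): Br–Cl gauche, Br–Et gauche; 0.6 + 0.9 = 1.5 kcal/mol.
E(B) − E(A) = 5.3 − 1.5 = +3.8 kcal/mol.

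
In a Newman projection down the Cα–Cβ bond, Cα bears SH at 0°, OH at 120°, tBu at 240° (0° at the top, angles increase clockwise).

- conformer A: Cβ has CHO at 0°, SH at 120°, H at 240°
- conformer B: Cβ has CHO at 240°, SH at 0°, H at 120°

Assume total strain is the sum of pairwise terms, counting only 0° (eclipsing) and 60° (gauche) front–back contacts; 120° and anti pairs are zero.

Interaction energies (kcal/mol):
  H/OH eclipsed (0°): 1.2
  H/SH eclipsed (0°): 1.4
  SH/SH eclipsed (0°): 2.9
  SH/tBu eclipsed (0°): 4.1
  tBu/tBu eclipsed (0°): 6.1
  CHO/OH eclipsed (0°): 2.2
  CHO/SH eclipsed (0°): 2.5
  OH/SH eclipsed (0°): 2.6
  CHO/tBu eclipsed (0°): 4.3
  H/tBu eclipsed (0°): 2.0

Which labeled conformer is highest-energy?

B

A (eclipsed): SH(0°)/CHO(0°) eclipsed 2.5; OH(120°)/SH(120°) eclipsed 2.6; tBu(240°)/H(240°) eclipsed 2.0 → 7.1 kcal/mol.
B (eclipsed): SH(0°)/SH(0°) eclipsed 2.9; OH(120°)/H(120°) eclipsed 1.2; tBu(240°)/CHO(240°) eclipsed 4.3 → 8.4 kcal/mol.
B has the highest total (8.4 kcal/mol).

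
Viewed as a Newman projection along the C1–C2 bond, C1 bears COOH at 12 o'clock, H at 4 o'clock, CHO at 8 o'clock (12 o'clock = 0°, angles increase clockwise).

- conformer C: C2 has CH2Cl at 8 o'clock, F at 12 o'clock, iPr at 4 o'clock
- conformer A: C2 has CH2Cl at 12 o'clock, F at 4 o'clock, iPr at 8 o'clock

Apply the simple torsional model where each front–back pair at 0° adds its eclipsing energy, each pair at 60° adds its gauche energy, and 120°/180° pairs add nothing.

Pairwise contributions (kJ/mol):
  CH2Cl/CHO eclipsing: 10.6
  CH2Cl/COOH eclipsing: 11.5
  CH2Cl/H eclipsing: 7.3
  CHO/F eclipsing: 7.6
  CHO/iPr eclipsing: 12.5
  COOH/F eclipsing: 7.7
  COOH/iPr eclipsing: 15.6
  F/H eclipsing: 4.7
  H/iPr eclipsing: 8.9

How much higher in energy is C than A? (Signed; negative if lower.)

C (eclipsed): COOH–F eclipsed, H–iPr eclipsed, CHO–CH2Cl eclipsed; 7.7 + 8.9 + 10.6 = 27.2 kJ/mol.
A (eclipsed): COOH–CH2Cl eclipsed, H–F eclipsed, CHO–iPr eclipsed; 11.5 + 4.7 + 12.5 = 28.7 kJ/mol.
E(C) − E(A) = 27.2 − 28.7 = -1.5 kJ/mol.

-1.5 kJ/mol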